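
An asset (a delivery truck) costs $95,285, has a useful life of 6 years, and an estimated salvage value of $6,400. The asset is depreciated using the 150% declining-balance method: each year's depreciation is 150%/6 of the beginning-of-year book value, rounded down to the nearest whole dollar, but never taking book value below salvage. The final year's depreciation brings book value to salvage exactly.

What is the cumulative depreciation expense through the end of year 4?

Depreciable base = $95,285 − $6,400 = $88,885.
Year 1: ⌊$95,285 × 150%/6⌋ = $23,821. Book value $71,464.
Year 2: ⌊$71,464 × 150%/6⌋ = $17,866. Book value $53,598.
Year 3: ⌊$53,598 × 150%/6⌋ = $13,399. Book value $40,199.
Year 4: ⌊$40,199 × 150%/6⌋ = $10,049. Book value $30,150.
Accumulated through year 4 = $95,285 − $30,150 = $65,135.

$65,135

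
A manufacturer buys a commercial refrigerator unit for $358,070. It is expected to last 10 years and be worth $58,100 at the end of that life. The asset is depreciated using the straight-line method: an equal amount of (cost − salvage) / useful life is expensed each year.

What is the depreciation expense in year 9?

Depreciable base = $358,070 − $58,100 = $299,970.
Annual expense = $299,970 / 10 = $29,997.

$29,997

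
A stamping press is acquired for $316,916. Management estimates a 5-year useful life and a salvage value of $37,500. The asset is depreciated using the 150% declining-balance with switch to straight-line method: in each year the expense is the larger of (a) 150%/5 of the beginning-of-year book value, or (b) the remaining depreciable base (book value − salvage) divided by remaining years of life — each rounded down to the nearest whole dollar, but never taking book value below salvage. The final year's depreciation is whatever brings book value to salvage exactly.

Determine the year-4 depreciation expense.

$35,601

Depreciable base = $316,916 − $37,500 = $279,416.
Year 1: DB = ⌊$316,916 × 150%/5⌋ = $95,074; SL = ⌊$279,416/5⌋ = $55,883 → take DB $95,074. Book value $221,842.
Year 2: DB = ⌊$221,842 × 150%/5⌋ = $66,552; SL = ⌊$184,342/4⌋ = $46,085 → take DB $66,552. Book value $155,290.
Year 3: DB = ⌊$155,290 × 150%/5⌋ = $46,587; SL = ⌊$117,790/3⌋ = $39,263 → take DB $46,587. Book value $108,703.
Year 4: DB = ⌊$108,703 × 150%/5⌋ = $32,610; SL = ⌊$71,203/2⌋ = $35,601 → take SL $35,601. Book value $73,102.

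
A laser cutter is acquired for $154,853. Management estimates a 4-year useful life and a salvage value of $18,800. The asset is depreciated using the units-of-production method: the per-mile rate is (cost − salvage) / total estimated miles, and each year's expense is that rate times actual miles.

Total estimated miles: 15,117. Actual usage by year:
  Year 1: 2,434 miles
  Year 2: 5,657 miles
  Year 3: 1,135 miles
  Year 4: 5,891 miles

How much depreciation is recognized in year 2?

Depreciable base = $154,853 − $18,800 = $136,053.
Rate = $136,053 / 15,117 miles = $9 per mile.
Year 1: 2,434 × $9 = $21,906. Book value $132,947.
Year 2: 5,657 × $9 = $50,913. Book value $82,034.

$50,913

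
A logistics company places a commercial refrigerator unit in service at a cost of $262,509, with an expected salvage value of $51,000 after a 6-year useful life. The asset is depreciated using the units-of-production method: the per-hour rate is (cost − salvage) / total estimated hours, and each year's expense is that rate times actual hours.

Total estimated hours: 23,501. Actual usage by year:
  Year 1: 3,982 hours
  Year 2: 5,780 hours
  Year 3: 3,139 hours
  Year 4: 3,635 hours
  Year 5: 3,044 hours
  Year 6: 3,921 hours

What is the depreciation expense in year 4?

Depreciable base = $262,509 − $51,000 = $211,509.
Rate = $211,509 / 23,501 hours = $9 per hour.
Year 1: 3,982 × $9 = $35,838. Book value $226,671.
Year 2: 5,780 × $9 = $52,020. Book value $174,651.
Year 3: 3,139 × $9 = $28,251. Book value $146,400.
Year 4: 3,635 × $9 = $32,715. Book value $113,685.

$32,715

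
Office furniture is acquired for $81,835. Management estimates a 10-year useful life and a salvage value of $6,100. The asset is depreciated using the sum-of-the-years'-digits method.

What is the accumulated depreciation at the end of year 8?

$71,604

Depreciable base = $81,835 − $6,100 = $75,735.
Sum of the years' digits = 10+9+8+7+6+5+4+3+2+1 = 55.
Year 1: $75,735 × 10/55 = $13,770. Book value $68,065.
Year 2: $75,735 × 9/55 = $12,393. Book value $55,672.
Year 3: $75,735 × 8/55 = $11,016. Book value $44,656.
Year 4: $75,735 × 7/55 = $9,639. Book value $35,017.
Year 5: $75,735 × 6/55 = $8,262. Book value $26,755.
Year 6: $75,735 × 5/55 = $6,885. Book value $19,870.
Year 7: $75,735 × 4/55 = $5,508. Book value $14,362.
Year 8: $75,735 × 3/55 = $4,131. Book value $10,231.
Accumulated through year 8 = $81,835 − $10,231 = $71,604.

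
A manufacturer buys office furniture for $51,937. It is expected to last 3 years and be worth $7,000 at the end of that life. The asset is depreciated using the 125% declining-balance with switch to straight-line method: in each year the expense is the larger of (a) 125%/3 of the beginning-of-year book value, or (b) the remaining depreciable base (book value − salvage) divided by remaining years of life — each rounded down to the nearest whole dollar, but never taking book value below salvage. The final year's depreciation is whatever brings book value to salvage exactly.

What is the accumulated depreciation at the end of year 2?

Depreciable base = $51,937 − $7,000 = $44,937.
Year 1: DB = ⌊$51,937 × 125%/3⌋ = $21,640; SL = ⌊$44,937/3⌋ = $14,979 → take DB $21,640. Book value $30,297.
Year 2: DB = ⌊$30,297 × 125%/3⌋ = $12,623; SL = ⌊$23,297/2⌋ = $11,648 → take DB $12,623. Book value $17,674.
Accumulated through year 2 = $51,937 − $17,674 = $34,263.

$34,263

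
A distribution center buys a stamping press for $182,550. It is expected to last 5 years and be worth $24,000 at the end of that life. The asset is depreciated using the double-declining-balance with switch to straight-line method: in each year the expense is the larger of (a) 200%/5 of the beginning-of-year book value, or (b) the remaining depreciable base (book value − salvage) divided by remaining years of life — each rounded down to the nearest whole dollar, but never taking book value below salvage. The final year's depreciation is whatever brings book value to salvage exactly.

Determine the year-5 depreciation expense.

$0

Depreciable base = $182,550 − $24,000 = $158,550.
Year 1: DB = ⌊$182,550 × 200%/5⌋ = $73,020; SL = ⌊$158,550/5⌋ = $31,710 → take DB $73,020. Book value $109,530.
Year 2: DB = ⌊$109,530 × 200%/5⌋ = $43,812; SL = ⌊$85,530/4⌋ = $21,382 → take DB $43,812. Book value $65,718.
Year 3: DB = ⌊$65,718 × 200%/5⌋ = $26,287; SL = ⌊$41,718/3⌋ = $13,906 → take DB $26,287. Book value $39,431.
Year 4: DB = ⌊$39,431 × 200%/5⌋ = $15,772; SL = ⌊$15,431/2⌋ = $7,715 → take DB $15,772, capped at $15,431. Book value $24,000.
Year 5 (final): $24,000 − $24,000 = $0. Book value $24,000.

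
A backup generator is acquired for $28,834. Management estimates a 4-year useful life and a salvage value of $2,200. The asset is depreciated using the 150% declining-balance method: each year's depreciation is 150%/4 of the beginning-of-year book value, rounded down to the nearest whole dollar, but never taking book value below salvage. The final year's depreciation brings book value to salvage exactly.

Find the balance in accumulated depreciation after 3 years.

$21,794

Depreciable base = $28,834 − $2,200 = $26,634.
Year 1: ⌊$28,834 × 150%/4⌋ = $10,812. Book value $18,022.
Year 2: ⌊$18,022 × 150%/4⌋ = $6,758. Book value $11,264.
Year 3: ⌊$11,264 × 150%/4⌋ = $4,224. Book value $7,040.
Accumulated through year 3 = $28,834 − $7,040 = $21,794.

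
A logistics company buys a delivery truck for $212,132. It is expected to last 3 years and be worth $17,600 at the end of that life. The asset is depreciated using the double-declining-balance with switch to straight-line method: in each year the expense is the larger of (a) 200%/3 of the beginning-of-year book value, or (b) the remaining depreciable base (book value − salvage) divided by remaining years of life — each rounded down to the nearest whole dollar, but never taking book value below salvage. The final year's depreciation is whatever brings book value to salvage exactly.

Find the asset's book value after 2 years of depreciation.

$23,571

Depreciable base = $212,132 − $17,600 = $194,532.
Year 1: DB = ⌊$212,132 × 200%/3⌋ = $141,421; SL = ⌊$194,532/3⌋ = $64,844 → take DB $141,421. Book value $70,711.
Year 2: DB = ⌊$70,711 × 200%/3⌋ = $47,140; SL = ⌊$53,111/2⌋ = $26,555 → take DB $47,140. Book value $23,571.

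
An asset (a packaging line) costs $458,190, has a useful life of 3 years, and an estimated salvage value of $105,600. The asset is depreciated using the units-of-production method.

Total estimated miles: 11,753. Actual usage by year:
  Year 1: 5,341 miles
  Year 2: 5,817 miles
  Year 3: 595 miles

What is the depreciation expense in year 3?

$17,850

Depreciable base = $458,190 − $105,600 = $352,590.
Rate = $352,590 / 11,753 miles = $30 per mile.
Year 1: 5,341 × $30 = $160,230. Book value $297,960.
Year 2: 5,817 × $30 = $174,510. Book value $123,450.
Year 3: 595 × $30 = $17,850. Book value $105,600.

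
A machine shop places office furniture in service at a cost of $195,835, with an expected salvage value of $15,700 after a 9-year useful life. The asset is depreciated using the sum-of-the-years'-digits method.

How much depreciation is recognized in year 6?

$16,012

Depreciable base = $195,835 − $15,700 = $180,135.
Sum of the years' digits = 9+8+7+6+5+4+3+2+1 = 45.
Year 1: $180,135 × 9/45 = $36,027. Book value $159,808.
Year 2: $180,135 × 8/45 = $32,024. Book value $127,784.
Year 3: $180,135 × 7/45 = $28,021. Book value $99,763.
Year 4: $180,135 × 6/45 = $24,018. Book value $75,745.
Year 5: $180,135 × 5/45 = $20,015. Book value $55,730.
Year 6: $180,135 × 4/45 = $16,012. Book value $39,718.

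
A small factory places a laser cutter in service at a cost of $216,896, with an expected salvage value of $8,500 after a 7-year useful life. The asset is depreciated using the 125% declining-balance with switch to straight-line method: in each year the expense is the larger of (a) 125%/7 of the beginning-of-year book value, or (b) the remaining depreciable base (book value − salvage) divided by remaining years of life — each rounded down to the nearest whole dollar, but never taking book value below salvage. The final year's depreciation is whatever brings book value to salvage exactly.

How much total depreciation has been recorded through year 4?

$125,686

Depreciable base = $216,896 − $8,500 = $208,396.
Year 1: DB = ⌊$216,896 × 125%/7⌋ = $38,731; SL = ⌊$208,396/7⌋ = $29,770 → take DB $38,731. Book value $178,165.
Year 2: DB = ⌊$178,165 × 125%/7⌋ = $31,815; SL = ⌊$169,665/6⌋ = $28,277 → take DB $31,815. Book value $146,350.
Year 3: DB = ⌊$146,350 × 125%/7⌋ = $26,133; SL = ⌊$137,850/5⌋ = $27,570 → take SL $27,570. Book value $118,780.
Year 4: DB = ⌊$118,780 × 125%/7⌋ = $21,210; SL = ⌊$110,280/4⌋ = $27,570 → take SL $27,570. Book value $91,210.
Accumulated through year 4 = $216,896 − $91,210 = $125,686.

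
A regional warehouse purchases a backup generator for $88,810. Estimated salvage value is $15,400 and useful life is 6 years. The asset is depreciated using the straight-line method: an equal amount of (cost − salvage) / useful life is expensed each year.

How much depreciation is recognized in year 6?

Depreciable base = $88,810 − $15,400 = $73,410.
Annual expense = $73,410 / 6 = $12,235.

$12,235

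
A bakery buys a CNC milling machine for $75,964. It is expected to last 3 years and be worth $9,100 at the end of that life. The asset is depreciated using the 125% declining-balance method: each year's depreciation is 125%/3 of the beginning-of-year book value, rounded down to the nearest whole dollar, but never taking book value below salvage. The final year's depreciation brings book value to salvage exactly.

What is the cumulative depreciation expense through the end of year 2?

Depreciable base = $75,964 − $9,100 = $66,864.
Year 1: ⌊$75,964 × 125%/3⌋ = $31,651. Book value $44,313.
Year 2: ⌊$44,313 × 125%/3⌋ = $18,463. Book value $25,850.
Accumulated through year 2 = $75,964 − $25,850 = $50,114.

$50,114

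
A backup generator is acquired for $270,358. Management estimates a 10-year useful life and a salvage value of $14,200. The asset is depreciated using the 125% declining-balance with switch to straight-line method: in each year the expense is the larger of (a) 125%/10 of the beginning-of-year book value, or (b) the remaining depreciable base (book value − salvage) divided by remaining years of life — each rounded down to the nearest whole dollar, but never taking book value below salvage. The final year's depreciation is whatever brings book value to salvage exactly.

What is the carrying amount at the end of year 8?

Depreciable base = $270,358 − $14,200 = $256,158.
Year 1: DB = ⌊$270,358 × 125%/10⌋ = $33,794; SL = ⌊$256,158/10⌋ = $25,615 → take DB $33,794. Book value $236,564.
Year 2: DB = ⌊$236,564 × 125%/10⌋ = $29,570; SL = ⌊$222,364/9⌋ = $24,707 → take DB $29,570. Book value $206,994.
Year 3: DB = ⌊$206,994 × 125%/10⌋ = $25,874; SL = ⌊$192,794/8⌋ = $24,099 → take DB $25,874. Book value $181,120.
Year 4: DB = ⌊$181,120 × 125%/10⌋ = $22,640; SL = ⌊$166,920/7⌋ = $23,845 → take SL $23,845. Book value $157,275.
Year 5: DB = ⌊$157,275 × 125%/10⌋ = $19,659; SL = ⌊$143,075/6⌋ = $23,845 → take SL $23,845. Book value $133,430.
Year 6: DB = ⌊$133,430 × 125%/10⌋ = $16,678; SL = ⌊$119,230/5⌋ = $23,846 → take SL $23,846. Book value $109,584.
Year 7: DB = ⌊$109,584 × 125%/10⌋ = $13,698; SL = ⌊$95,384/4⌋ = $23,846 → take SL $23,846. Book value $85,738.
Year 8: DB = ⌊$85,738 × 125%/10⌋ = $10,717; SL = ⌊$71,538/3⌋ = $23,846 → take SL $23,846. Book value $61,892.

$61,892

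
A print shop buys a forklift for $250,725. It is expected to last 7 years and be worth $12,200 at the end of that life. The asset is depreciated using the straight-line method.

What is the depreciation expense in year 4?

$34,075

Depreciable base = $250,725 − $12,200 = $238,525.
Annual expense = $238,525 / 7 = $34,075.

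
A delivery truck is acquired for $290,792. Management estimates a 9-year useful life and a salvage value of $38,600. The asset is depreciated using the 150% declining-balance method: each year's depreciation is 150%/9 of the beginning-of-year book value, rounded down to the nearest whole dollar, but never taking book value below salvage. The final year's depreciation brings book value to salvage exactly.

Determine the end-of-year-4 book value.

Depreciable base = $290,792 − $38,600 = $252,192.
Year 1: ⌊$290,792 × 150%/9⌋ = $48,465. Book value $242,327.
Year 2: ⌊$242,327 × 150%/9⌋ = $40,387. Book value $201,940.
Year 3: ⌊$201,940 × 150%/9⌋ = $33,656. Book value $168,284.
Year 4: ⌊$168,284 × 150%/9⌋ = $28,047. Book value $140,237.

$140,237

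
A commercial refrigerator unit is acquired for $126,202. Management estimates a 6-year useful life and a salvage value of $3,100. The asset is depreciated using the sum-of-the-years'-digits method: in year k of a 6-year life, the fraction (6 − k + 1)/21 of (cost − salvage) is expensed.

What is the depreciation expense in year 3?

$23,448

Depreciable base = $126,202 − $3,100 = $123,102.
Sum of the years' digits = 6+5+4+3+2+1 = 21.
Year 1: $123,102 × 6/21 = $35,172. Book value $91,030.
Year 2: $123,102 × 5/21 = $29,310. Book value $61,720.
Year 3: $123,102 × 4/21 = $23,448. Book value $38,272.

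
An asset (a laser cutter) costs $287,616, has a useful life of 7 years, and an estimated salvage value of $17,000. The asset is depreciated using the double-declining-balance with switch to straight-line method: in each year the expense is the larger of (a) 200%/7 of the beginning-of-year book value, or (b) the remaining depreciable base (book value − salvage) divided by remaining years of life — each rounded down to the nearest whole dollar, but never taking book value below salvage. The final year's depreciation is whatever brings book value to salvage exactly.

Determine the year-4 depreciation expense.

$29,947

Depreciable base = $287,616 − $17,000 = $270,616.
Year 1: DB = ⌊$287,616 × 200%/7⌋ = $82,176; SL = ⌊$270,616/7⌋ = $38,659 → take DB $82,176. Book value $205,440.
Year 2: DB = ⌊$205,440 × 200%/7⌋ = $58,697; SL = ⌊$188,440/6⌋ = $31,406 → take DB $58,697. Book value $146,743.
Year 3: DB = ⌊$146,743 × 200%/7⌋ = $41,926; SL = ⌊$129,743/5⌋ = $25,948 → take DB $41,926. Book value $104,817.
Year 4: DB = ⌊$104,817 × 200%/7⌋ = $29,947; SL = ⌊$87,817/4⌋ = $21,954 → take DB $29,947. Book value $74,870.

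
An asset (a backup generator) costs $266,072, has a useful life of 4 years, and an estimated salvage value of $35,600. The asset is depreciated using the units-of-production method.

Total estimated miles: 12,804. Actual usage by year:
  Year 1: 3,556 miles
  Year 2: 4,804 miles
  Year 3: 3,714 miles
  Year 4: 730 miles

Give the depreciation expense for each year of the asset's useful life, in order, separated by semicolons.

Depreciable base = $266,072 − $35,600 = $230,472.
Rate = $230,472 / 12,804 miles = $18 per mile.
Year 1: 3,556 × $18 = $64,008. Book value $202,064.
Year 2: 4,804 × $18 = $86,472. Book value $115,592.
Year 3: 3,714 × $18 = $66,852. Book value $48,740.
Year 4: 730 × $18 = $13,140. Book value $35,600.

$64,008; $86,472; $66,852; $13,140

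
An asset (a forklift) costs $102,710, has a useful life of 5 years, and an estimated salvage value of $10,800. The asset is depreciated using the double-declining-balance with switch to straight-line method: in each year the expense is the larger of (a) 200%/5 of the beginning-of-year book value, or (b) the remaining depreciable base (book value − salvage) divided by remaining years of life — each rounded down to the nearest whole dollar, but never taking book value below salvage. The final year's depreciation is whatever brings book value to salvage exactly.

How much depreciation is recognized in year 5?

Depreciable base = $102,710 − $10,800 = $91,910.
Year 1: DB = ⌊$102,710 × 200%/5⌋ = $41,084; SL = ⌊$91,910/5⌋ = $18,382 → take DB $41,084. Book value $61,626.
Year 2: DB = ⌊$61,626 × 200%/5⌋ = $24,650; SL = ⌊$50,826/4⌋ = $12,706 → take DB $24,650. Book value $36,976.
Year 3: DB = ⌊$36,976 × 200%/5⌋ = $14,790; SL = ⌊$26,176/3⌋ = $8,725 → take DB $14,790. Book value $22,186.
Year 4: DB = ⌊$22,186 × 200%/5⌋ = $8,874; SL = ⌊$11,386/2⌋ = $5,693 → take DB $8,874. Book value $13,312.
Year 5 (final): $13,312 − $10,800 = $2,512. Book value $10,800.

$2,512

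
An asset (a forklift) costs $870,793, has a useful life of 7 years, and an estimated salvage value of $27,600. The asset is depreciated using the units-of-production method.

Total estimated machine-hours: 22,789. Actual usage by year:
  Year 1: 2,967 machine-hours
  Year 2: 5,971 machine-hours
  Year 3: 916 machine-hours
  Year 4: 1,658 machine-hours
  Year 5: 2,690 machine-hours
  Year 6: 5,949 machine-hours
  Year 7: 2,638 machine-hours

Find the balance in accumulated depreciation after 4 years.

$425,944

Depreciable base = $870,793 − $27,600 = $843,193.
Rate = $843,193 / 22,789 machine-hours = $37 per machine-hour.
Year 1: 2,967 × $37 = $109,779. Book value $761,014.
Year 2: 5,971 × $37 = $220,927. Book value $540,087.
Year 3: 916 × $37 = $33,892. Book value $506,195.
Year 4: 1,658 × $37 = $61,346. Book value $444,849.
Accumulated through year 4 = $870,793 − $444,849 = $425,944.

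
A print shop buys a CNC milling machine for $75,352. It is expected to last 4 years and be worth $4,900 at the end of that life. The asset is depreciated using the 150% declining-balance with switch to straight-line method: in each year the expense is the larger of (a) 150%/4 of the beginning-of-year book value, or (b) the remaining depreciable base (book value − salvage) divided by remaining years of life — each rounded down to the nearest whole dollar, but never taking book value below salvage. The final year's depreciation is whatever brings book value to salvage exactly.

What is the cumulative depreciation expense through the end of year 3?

$58,184

Depreciable base = $75,352 − $4,900 = $70,452.
Year 1: DB = ⌊$75,352 × 150%/4⌋ = $28,257; SL = ⌊$70,452/4⌋ = $17,613 → take DB $28,257. Book value $47,095.
Year 2: DB = ⌊$47,095 × 150%/4⌋ = $17,660; SL = ⌊$42,195/3⌋ = $14,065 → take DB $17,660. Book value $29,435.
Year 3: DB = ⌊$29,435 × 150%/4⌋ = $11,038; SL = ⌊$24,535/2⌋ = $12,267 → take SL $12,267. Book value $17,168.
Accumulated through year 3 = $75,352 − $17,168 = $58,184.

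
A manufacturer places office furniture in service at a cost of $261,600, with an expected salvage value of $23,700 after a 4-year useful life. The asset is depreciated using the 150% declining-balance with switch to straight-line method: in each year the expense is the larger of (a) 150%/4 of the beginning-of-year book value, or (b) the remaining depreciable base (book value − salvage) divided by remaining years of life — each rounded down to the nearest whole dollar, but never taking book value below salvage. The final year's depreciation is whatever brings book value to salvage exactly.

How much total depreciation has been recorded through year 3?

$198,656

Depreciable base = $261,600 − $23,700 = $237,900.
Year 1: DB = ⌊$261,600 × 150%/4⌋ = $98,100; SL = ⌊$237,900/4⌋ = $59,475 → take DB $98,100. Book value $163,500.
Year 2: DB = ⌊$163,500 × 150%/4⌋ = $61,312; SL = ⌊$139,800/3⌋ = $46,600 → take DB $61,312. Book value $102,188.
Year 3: DB = ⌊$102,188 × 150%/4⌋ = $38,320; SL = ⌊$78,488/2⌋ = $39,244 → take SL $39,244. Book value $62,944.
Accumulated through year 3 = $261,600 − $62,944 = $198,656.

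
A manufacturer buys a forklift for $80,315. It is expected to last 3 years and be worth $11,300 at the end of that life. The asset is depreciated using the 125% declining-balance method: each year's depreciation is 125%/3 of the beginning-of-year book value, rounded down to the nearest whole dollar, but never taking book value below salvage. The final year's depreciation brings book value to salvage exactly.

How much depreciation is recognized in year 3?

Depreciable base = $80,315 − $11,300 = $69,015.
Year 1: ⌊$80,315 × 125%/3⌋ = $33,464. Book value $46,851.
Year 2: ⌊$46,851 × 125%/3⌋ = $19,521. Book value $27,330.
Year 3 (final): $27,330 − $11,300 = $16,030. Book value $11,300.

$16,030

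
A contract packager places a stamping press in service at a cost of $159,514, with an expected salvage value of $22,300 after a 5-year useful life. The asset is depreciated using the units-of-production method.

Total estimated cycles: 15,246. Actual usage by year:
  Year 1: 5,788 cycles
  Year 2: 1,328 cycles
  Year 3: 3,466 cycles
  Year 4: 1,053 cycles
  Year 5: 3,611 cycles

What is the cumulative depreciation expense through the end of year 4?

$104,715

Depreciable base = $159,514 − $22,300 = $137,214.
Rate = $137,214 / 15,246 cycles = $9 per cycle.
Year 1: 5,788 × $9 = $52,092. Book value $107,422.
Year 2: 1,328 × $9 = $11,952. Book value $95,470.
Year 3: 3,466 × $9 = $31,194. Book value $64,276.
Year 4: 1,053 × $9 = $9,477. Book value $54,799.
Accumulated through year 4 = $159,514 − $54,799 = $104,715.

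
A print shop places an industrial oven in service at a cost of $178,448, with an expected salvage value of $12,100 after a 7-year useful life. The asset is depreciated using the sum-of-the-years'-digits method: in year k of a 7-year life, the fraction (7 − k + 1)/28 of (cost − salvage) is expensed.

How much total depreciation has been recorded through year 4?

Depreciable base = $178,448 − $12,100 = $166,348.
Sum of the years' digits = 7+6+5+4+3+2+1 = 28.
Year 1: $166,348 × 7/28 = $41,587. Book value $136,861.
Year 2: $166,348 × 6/28 = $35,646. Book value $101,215.
Year 3: $166,348 × 5/28 = $29,705. Book value $71,510.
Year 4: $166,348 × 4/28 = $23,764. Book value $47,746.
Accumulated through year 4 = $178,448 − $47,746 = $130,702.

$130,702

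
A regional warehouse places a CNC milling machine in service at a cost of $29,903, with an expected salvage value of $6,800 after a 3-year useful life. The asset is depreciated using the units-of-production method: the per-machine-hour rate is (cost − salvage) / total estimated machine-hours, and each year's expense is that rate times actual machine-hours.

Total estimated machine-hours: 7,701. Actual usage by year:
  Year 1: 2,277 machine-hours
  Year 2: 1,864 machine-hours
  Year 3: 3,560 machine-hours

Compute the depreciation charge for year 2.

$5,592

Depreciable base = $29,903 − $6,800 = $23,103.
Rate = $23,103 / 7,701 machine-hours = $3 per machine-hour.
Year 1: 2,277 × $3 = $6,831. Book value $23,072.
Year 2: 1,864 × $3 = $5,592. Book value $17,480.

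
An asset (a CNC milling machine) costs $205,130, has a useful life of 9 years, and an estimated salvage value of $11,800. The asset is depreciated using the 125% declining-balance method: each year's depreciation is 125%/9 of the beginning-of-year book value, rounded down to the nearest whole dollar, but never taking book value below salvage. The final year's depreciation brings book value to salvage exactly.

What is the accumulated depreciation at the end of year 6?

$121,493

Depreciable base = $205,130 − $11,800 = $193,330.
Year 1: ⌊$205,130 × 125%/9⌋ = $28,490. Book value $176,640.
Year 2: ⌊$176,640 × 125%/9⌋ = $24,533. Book value $152,107.
Year 3: ⌊$152,107 × 125%/9⌋ = $21,125. Book value $130,982.
Year 4: ⌊$130,982 × 125%/9⌋ = $18,191. Book value $112,791.
Year 5: ⌊$112,791 × 125%/9⌋ = $15,665. Book value $97,126.
Year 6: ⌊$97,126 × 125%/9⌋ = $13,489. Book value $83,637.
Accumulated through year 6 = $205,130 − $83,637 = $121,493.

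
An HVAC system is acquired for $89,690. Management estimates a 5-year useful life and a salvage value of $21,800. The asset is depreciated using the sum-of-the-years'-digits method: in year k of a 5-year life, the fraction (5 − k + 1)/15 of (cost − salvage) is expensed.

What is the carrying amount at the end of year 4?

Depreciable base = $89,690 − $21,800 = $67,890.
Sum of the years' digits = 5+4+3+2+1 = 15.
Year 1: $67,890 × 5/15 = $22,630. Book value $67,060.
Year 2: $67,890 × 4/15 = $18,104. Book value $48,956.
Year 3: $67,890 × 3/15 = $13,578. Book value $35,378.
Year 4: $67,890 × 2/15 = $9,052. Book value $26,326.

$26,326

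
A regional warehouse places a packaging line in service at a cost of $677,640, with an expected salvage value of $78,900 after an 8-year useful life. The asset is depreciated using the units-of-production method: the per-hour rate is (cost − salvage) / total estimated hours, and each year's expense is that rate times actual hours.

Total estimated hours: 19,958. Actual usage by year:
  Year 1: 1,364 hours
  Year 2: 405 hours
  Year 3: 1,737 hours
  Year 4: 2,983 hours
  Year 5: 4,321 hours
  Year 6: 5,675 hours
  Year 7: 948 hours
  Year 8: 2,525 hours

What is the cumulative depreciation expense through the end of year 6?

$494,550

Depreciable base = $677,640 − $78,900 = $598,740.
Rate = $598,740 / 19,958 hours = $30 per hour.
Year 1: 1,364 × $30 = $40,920. Book value $636,720.
Year 2: 405 × $30 = $12,150. Book value $624,570.
Year 3: 1,737 × $30 = $52,110. Book value $572,460.
Year 4: 2,983 × $30 = $89,490. Book value $482,970.
Year 5: 4,321 × $30 = $129,630. Book value $353,340.
Year 6: 5,675 × $30 = $170,250. Book value $183,090.
Accumulated through year 6 = $677,640 − $183,090 = $494,550.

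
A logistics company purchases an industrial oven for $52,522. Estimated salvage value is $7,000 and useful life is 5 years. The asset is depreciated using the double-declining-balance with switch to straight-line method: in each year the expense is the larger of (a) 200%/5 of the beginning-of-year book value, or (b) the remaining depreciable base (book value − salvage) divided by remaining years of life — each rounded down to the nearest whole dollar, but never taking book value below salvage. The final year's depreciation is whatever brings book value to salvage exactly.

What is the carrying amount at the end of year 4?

$7,000

Depreciable base = $52,522 − $7,000 = $45,522.
Year 1: DB = ⌊$52,522 × 200%/5⌋ = $21,008; SL = ⌊$45,522/5⌋ = $9,104 → take DB $21,008. Book value $31,514.
Year 2: DB = ⌊$31,514 × 200%/5⌋ = $12,605; SL = ⌊$24,514/4⌋ = $6,128 → take DB $12,605. Book value $18,909.
Year 3: DB = ⌊$18,909 × 200%/5⌋ = $7,563; SL = ⌊$11,909/3⌋ = $3,969 → take DB $7,563. Book value $11,346.
Year 4: DB = ⌊$11,346 × 200%/5⌋ = $4,538; SL = ⌊$4,346/2⌋ = $2,173 → take DB $4,538, capped at $4,346. Book value $7,000.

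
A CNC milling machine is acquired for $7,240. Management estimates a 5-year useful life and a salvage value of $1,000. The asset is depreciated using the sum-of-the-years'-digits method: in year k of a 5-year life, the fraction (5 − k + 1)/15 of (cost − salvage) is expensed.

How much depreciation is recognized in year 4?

Depreciable base = $7,240 − $1,000 = $6,240.
Sum of the years' digits = 5+4+3+2+1 = 15.
Year 1: $6,240 × 5/15 = $2,080. Book value $5,160.
Year 2: $6,240 × 4/15 = $1,664. Book value $3,496.
Year 3: $6,240 × 3/15 = $1,248. Book value $2,248.
Year 4: $6,240 × 2/15 = $832. Book value $1,416.

$832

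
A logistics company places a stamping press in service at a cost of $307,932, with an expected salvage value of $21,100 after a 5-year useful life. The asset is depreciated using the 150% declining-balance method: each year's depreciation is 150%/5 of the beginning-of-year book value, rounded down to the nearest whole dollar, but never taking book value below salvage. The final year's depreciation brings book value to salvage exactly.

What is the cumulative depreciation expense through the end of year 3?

Depreciable base = $307,932 − $21,100 = $286,832.
Year 1: ⌊$307,932 × 150%/5⌋ = $92,379. Book value $215,553.
Year 2: ⌊$215,553 × 150%/5⌋ = $64,665. Book value $150,888.
Year 3: ⌊$150,888 × 150%/5⌋ = $45,266. Book value $105,622.
Accumulated through year 3 = $307,932 − $105,622 = $202,310.

$202,310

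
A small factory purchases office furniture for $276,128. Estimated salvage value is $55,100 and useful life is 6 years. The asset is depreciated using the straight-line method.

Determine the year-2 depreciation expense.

Depreciable base = $276,128 − $55,100 = $221,028.
Annual expense = $221,028 / 6 = $36,838.

$36,838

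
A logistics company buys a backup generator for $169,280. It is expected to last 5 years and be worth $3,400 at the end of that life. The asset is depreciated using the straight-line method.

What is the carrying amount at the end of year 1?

$136,104

Depreciable base = $169,280 − $3,400 = $165,880.
Annual expense = $165,880 / 5 = $33,176.
End of year 1: book value $136,104.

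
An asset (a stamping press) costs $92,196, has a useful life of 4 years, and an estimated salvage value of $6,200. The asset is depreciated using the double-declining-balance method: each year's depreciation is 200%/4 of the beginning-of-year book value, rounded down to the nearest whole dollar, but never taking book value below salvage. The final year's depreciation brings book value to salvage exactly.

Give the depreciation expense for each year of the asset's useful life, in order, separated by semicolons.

$46,098; $23,049; $11,524; $5,325

Depreciable base = $92,196 − $6,200 = $85,996.
Year 1: ⌊$92,196 × 200%/4⌋ = $46,098. Book value $46,098.
Year 2: ⌊$46,098 × 200%/4⌋ = $23,049. Book value $23,049.
Year 3: ⌊$23,049 × 200%/4⌋ = $11,524. Book value $11,525.
Year 4 (final): $11,525 − $6,200 = $5,325. Book value $6,200.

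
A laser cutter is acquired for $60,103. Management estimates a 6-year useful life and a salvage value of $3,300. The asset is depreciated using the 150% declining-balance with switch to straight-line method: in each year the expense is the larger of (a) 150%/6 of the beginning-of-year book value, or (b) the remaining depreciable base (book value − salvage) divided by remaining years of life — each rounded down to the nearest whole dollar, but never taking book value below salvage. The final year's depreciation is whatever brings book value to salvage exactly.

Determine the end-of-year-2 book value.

Depreciable base = $60,103 − $3,300 = $56,803.
Year 1: DB = ⌊$60,103 × 150%/6⌋ = $15,025; SL = ⌊$56,803/6⌋ = $9,467 → take DB $15,025. Book value $45,078.
Year 2: DB = ⌊$45,078 × 150%/6⌋ = $11,269; SL = ⌊$41,778/5⌋ = $8,355 → take DB $11,269. Book value $33,809.

$33,809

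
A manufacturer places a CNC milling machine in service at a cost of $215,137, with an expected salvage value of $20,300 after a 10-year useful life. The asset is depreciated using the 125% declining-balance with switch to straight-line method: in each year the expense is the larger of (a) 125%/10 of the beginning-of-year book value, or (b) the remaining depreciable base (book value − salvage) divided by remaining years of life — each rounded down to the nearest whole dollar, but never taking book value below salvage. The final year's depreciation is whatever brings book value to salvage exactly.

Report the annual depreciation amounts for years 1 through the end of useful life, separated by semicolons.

$26,892; $23,530; $20,589; $18,015; $17,635; $17,635; $17,635; $17,635; $17,635; $17,636

Depreciable base = $215,137 − $20,300 = $194,837.
Year 1: DB = ⌊$215,137 × 125%/10⌋ = $26,892; SL = ⌊$194,837/10⌋ = $19,483 → take DB $26,892. Book value $188,245.
Year 2: DB = ⌊$188,245 × 125%/10⌋ = $23,530; SL = ⌊$167,945/9⌋ = $18,660 → take DB $23,530. Book value $164,715.
Year 3: DB = ⌊$164,715 × 125%/10⌋ = $20,589; SL = ⌊$144,415/8⌋ = $18,051 → take DB $20,589. Book value $144,126.
Year 4: DB = ⌊$144,126 × 125%/10⌋ = $18,015; SL = ⌊$123,826/7⌋ = $17,689 → take DB $18,015. Book value $126,111.
Year 5: DB = ⌊$126,111 × 125%/10⌋ = $15,763; SL = ⌊$105,811/6⌋ = $17,635 → take SL $17,635. Book value $108,476.
Year 6: DB = ⌊$108,476 × 125%/10⌋ = $13,559; SL = ⌊$88,176/5⌋ = $17,635 → take SL $17,635. Book value $90,841.
Year 7: DB = ⌊$90,841 × 125%/10⌋ = $11,355; SL = ⌊$70,541/4⌋ = $17,635 → take SL $17,635. Book value $73,206.
Year 8: DB = ⌊$73,206 × 125%/10⌋ = $9,150; SL = ⌊$52,906/3⌋ = $17,635 → take SL $17,635. Book value $55,571.
Year 9: DB = ⌊$55,571 × 125%/10⌋ = $6,946; SL = ⌊$35,271/2⌋ = $17,635 → take SL $17,635. Book value $37,936.
Year 10 (final): $37,936 − $20,300 = $17,636. Book value $20,300.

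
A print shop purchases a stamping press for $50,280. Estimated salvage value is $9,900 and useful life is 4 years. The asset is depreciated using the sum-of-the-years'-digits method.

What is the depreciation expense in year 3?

$8,076

Depreciable base = $50,280 − $9,900 = $40,380.
Sum of the years' digits = 4+3+2+1 = 10.
Year 1: $40,380 × 4/10 = $16,152. Book value $34,128.
Year 2: $40,380 × 3/10 = $12,114. Book value $22,014.
Year 3: $40,380 × 2/10 = $8,076. Book value $13,938.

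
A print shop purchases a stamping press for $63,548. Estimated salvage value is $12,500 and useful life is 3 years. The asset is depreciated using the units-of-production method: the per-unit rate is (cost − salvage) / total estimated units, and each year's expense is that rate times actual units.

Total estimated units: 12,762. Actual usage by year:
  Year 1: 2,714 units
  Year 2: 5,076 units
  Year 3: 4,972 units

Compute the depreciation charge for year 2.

Depreciable base = $63,548 − $12,500 = $51,048.
Rate = $51,048 / 12,762 units = $4 per unit.
Year 1: 2,714 × $4 = $10,856. Book value $52,692.
Year 2: 5,076 × $4 = $20,304. Book value $32,388.

$20,304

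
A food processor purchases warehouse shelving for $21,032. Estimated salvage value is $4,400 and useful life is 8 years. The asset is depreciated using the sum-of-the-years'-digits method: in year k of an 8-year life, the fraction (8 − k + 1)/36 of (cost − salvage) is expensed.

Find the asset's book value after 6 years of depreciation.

$5,786

Depreciable base = $21,032 − $4,400 = $16,632.
Sum of the years' digits = 8+7+6+5+4+3+2+1 = 36.
Year 1: $16,632 × 8/36 = $3,696. Book value $17,336.
Year 2: $16,632 × 7/36 = $3,234. Book value $14,102.
Year 3: $16,632 × 6/36 = $2,772. Book value $11,330.
Year 4: $16,632 × 5/36 = $2,310. Book value $9,020.
Year 5: $16,632 × 4/36 = $1,848. Book value $7,172.
Year 6: $16,632 × 3/36 = $1,386. Book value $5,786.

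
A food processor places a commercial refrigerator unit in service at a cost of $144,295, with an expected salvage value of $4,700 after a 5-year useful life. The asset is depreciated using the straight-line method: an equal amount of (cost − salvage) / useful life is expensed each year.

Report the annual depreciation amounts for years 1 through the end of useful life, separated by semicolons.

Depreciable base = $144,295 − $4,700 = $139,595.
Annual expense = $139,595 / 5 = $27,919.
End of year 1: book value $116,376.
End of year 2: book value $88,457.
End of year 3: book value $60,538.
End of year 4: book value $32,619.
End of year 5: book value $4,700.

$27,919; $27,919; $27,919; $27,919; $27,919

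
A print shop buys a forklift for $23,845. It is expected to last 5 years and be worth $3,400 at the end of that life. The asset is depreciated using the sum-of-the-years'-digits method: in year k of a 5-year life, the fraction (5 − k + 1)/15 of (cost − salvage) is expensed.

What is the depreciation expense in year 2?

$5,452

Depreciable base = $23,845 − $3,400 = $20,445.
Sum of the years' digits = 5+4+3+2+1 = 15.
Year 1: $20,445 × 5/15 = $6,815. Book value $17,030.
Year 2: $20,445 × 4/15 = $5,452. Book value $11,578.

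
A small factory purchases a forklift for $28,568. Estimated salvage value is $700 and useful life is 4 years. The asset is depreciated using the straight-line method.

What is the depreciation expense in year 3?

Depreciable base = $28,568 − $700 = $27,868.
Annual expense = $27,868 / 4 = $6,967.

$6,967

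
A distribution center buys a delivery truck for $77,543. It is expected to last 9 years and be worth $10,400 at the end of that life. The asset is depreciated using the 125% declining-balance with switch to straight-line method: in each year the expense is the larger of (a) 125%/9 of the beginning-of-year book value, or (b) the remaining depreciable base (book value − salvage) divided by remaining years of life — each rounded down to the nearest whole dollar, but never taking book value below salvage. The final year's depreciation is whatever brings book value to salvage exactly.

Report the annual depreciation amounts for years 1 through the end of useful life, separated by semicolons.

Depreciable base = $77,543 − $10,400 = $67,143.
Year 1: DB = ⌊$77,543 × 125%/9⌋ = $10,769; SL = ⌊$67,143/9⌋ = $7,460 → take DB $10,769. Book value $66,774.
Year 2: DB = ⌊$66,774 × 125%/9⌋ = $9,274; SL = ⌊$56,374/8⌋ = $7,046 → take DB $9,274. Book value $57,500.
Year 3: DB = ⌊$57,500 × 125%/9⌋ = $7,986; SL = ⌊$47,100/7⌋ = $6,728 → take DB $7,986. Book value $49,514.
Year 4: DB = ⌊$49,514 × 125%/9⌋ = $6,876; SL = ⌊$39,114/6⌋ = $6,519 → take DB $6,876. Book value $42,638.
Year 5: DB = ⌊$42,638 × 125%/9⌋ = $5,921; SL = ⌊$32,238/5⌋ = $6,447 → take SL $6,447. Book value $36,191.
Year 6: DB = ⌊$36,191 × 125%/9⌋ = $5,026; SL = ⌊$25,791/4⌋ = $6,447 → take SL $6,447. Book value $29,744.
Year 7: DB = ⌊$29,744 × 125%/9⌋ = $4,131; SL = ⌊$19,344/3⌋ = $6,448 → take SL $6,448. Book value $23,296.
Year 8: DB = ⌊$23,296 × 125%/9⌋ = $3,235; SL = ⌊$12,896/2⌋ = $6,448 → take SL $6,448. Book value $16,848.
Year 9 (final): $16,848 − $10,400 = $6,448. Book value $10,400.

$10,769; $9,274; $7,986; $6,876; $6,447; $6,447; $6,448; $6,448; $6,448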